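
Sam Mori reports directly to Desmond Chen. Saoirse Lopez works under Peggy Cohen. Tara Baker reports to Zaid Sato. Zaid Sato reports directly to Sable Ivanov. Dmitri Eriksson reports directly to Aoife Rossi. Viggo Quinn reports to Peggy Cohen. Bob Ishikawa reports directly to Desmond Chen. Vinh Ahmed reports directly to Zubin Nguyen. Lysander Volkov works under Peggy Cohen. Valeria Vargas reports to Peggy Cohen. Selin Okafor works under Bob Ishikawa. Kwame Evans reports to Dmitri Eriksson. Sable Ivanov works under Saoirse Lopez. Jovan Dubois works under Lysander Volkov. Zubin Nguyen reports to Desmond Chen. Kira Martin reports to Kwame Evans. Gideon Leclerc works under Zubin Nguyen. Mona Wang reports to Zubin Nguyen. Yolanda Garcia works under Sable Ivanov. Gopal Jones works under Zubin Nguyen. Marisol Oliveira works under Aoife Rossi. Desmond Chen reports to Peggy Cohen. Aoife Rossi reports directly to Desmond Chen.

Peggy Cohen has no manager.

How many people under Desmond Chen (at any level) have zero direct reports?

8

The people in Desmond Chen's organization with no one reporting to them are Gideon Leclerc, Mona Wang, Gopal Jones, Vinh Ahmed, Sam Mori, Marisol Oliveira, Kira Martin, Selin Okafor. That is 8.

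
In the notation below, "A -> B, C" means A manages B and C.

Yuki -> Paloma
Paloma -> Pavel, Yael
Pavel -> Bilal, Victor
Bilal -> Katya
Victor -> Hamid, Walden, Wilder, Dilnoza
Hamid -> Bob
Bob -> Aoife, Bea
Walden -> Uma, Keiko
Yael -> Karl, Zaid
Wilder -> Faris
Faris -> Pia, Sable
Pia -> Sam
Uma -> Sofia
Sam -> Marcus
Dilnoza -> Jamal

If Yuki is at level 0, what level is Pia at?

6

Chain from Pia up to Yuki: Pia → Faris → Wilder → Victor → Pavel → Paloma → Yuki. That is 6 steps up, so Pia is 6 levels below Yuki.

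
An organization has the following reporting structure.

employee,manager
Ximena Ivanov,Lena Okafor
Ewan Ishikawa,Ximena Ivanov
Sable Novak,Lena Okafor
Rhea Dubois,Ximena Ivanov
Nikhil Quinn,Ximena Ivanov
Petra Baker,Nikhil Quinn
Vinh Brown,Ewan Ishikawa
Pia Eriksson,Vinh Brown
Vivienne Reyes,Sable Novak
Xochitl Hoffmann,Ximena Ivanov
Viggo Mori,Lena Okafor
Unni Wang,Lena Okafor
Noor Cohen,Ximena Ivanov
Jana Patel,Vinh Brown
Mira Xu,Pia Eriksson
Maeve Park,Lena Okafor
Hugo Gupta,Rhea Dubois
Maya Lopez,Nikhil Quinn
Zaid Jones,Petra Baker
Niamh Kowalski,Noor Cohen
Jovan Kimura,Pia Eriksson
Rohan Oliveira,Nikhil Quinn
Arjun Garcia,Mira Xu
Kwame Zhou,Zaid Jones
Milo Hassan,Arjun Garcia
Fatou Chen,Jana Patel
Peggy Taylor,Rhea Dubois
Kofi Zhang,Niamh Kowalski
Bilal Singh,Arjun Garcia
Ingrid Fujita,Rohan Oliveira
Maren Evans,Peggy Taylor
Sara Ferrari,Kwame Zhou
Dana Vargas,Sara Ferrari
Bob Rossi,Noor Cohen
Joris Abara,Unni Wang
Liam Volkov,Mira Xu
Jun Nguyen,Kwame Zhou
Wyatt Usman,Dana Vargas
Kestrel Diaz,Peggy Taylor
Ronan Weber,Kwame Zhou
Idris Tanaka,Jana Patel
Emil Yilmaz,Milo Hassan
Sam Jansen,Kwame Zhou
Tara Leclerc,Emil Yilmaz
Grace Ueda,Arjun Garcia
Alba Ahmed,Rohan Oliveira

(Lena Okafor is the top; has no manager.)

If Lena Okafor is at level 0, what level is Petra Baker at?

3

Chain from Petra Baker up to Lena Okafor: Petra Baker → Nikhil Quinn → Ximena Ivanov → Lena Okafor. That is 3 steps up, so Petra Baker is 3 levels below Lena Okafor.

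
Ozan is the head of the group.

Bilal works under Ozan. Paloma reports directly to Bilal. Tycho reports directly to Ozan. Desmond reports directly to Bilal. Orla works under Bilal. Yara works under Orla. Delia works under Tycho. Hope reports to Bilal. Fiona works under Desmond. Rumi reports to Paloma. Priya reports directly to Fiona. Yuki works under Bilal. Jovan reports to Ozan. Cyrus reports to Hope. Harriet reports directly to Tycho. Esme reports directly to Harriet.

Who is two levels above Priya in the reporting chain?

Priya reports to Fiona, and Fiona reports to Desmond. So Priya's skip-level manager is Desmond.

Desmond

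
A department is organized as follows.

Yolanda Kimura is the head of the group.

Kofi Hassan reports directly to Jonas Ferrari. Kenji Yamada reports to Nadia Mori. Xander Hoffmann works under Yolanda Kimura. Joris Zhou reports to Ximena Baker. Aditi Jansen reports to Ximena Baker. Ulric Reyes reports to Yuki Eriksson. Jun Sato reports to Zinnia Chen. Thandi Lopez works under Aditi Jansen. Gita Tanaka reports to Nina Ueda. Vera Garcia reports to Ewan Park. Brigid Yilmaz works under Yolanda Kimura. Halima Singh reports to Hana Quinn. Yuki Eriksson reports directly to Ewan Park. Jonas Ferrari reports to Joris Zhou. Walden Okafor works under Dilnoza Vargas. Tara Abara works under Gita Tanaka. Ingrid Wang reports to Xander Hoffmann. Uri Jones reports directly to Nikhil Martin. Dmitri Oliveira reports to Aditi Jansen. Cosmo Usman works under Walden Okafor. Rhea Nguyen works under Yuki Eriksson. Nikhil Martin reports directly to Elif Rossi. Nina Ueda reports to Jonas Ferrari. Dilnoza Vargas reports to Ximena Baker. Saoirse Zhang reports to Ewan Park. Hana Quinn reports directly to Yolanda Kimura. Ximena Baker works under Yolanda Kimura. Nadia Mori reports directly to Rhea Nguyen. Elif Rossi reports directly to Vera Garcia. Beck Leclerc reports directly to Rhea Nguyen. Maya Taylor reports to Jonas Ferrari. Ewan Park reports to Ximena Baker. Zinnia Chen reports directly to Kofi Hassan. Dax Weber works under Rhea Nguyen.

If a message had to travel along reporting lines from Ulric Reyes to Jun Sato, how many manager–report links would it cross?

8

Ulric Reyes is 3 levels below Ximena Baker, and Jun Sato is 5 levels below Ximena Baker (their lowest common manager). The shortest path runs up from Ulric Reyes to Ximena Baker and back down to Jun Sato: 3 + 5 = 8 links.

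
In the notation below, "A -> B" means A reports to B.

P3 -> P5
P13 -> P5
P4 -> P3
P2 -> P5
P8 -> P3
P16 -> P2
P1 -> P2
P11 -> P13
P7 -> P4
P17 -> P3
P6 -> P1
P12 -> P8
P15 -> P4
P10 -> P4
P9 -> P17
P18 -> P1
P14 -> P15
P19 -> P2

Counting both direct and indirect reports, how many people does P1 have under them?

P1 directly manages P6, P18. P6 has no reports. P18 has no reports. So P1's organization is 2 direct reports plus everyone under them: 1 + 1 = 2.

2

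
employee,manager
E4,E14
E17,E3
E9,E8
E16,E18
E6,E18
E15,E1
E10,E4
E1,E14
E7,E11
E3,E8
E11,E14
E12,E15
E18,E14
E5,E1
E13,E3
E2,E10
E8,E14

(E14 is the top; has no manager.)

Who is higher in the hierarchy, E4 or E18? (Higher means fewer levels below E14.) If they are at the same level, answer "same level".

same level

Both E4 and E18 are 1 level below E14.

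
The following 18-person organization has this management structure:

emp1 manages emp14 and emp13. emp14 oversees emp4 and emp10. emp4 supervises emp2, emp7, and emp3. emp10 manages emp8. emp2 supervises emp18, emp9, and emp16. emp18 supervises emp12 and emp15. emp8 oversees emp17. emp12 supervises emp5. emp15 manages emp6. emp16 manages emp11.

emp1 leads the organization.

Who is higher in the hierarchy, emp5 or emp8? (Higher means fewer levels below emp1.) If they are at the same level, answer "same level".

emp5 is 6 levels below emp1; emp8 is 3. emp8 is higher.

emp8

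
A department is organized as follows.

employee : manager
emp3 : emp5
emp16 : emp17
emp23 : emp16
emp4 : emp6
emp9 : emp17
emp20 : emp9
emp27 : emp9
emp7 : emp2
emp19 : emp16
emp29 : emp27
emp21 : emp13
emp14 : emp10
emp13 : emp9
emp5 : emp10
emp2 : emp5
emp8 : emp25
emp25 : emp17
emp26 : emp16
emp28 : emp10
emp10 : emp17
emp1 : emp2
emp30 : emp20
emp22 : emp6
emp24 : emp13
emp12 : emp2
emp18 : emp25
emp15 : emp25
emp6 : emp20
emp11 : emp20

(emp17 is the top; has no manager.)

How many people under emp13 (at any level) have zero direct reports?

The people in emp13's organization with no one reporting to them are emp24, emp21. That is 2.

2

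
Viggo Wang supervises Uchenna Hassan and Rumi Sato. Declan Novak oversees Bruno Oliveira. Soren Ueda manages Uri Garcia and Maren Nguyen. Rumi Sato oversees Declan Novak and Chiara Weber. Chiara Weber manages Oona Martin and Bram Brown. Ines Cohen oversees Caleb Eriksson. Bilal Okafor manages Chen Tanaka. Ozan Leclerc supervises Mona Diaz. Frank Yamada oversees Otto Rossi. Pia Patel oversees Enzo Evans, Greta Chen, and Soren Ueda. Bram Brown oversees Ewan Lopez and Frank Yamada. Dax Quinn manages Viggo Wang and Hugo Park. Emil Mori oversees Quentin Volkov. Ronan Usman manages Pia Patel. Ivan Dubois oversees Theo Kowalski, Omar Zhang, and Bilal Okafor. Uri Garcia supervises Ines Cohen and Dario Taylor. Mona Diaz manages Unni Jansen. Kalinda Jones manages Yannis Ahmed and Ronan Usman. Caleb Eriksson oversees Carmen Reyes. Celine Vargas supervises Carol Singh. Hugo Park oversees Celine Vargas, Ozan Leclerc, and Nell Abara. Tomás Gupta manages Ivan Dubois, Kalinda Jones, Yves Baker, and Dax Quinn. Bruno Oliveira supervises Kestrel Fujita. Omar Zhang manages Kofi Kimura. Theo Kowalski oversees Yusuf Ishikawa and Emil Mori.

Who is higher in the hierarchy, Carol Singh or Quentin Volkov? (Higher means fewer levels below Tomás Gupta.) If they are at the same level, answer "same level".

Both Carol Singh and Quentin Volkov are 4 levels below Tomás Gupta.

same level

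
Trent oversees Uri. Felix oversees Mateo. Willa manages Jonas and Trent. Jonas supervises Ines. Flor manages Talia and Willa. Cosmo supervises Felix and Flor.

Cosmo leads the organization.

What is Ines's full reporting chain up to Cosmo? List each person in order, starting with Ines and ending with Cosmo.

Ines reports to Jonas. Jonas reports to Willa. Willa reports to Flor. Flor reports to Cosmo. Cosmo is at the top.

Ines -> Jonas -> Willa -> Flor -> Cosmo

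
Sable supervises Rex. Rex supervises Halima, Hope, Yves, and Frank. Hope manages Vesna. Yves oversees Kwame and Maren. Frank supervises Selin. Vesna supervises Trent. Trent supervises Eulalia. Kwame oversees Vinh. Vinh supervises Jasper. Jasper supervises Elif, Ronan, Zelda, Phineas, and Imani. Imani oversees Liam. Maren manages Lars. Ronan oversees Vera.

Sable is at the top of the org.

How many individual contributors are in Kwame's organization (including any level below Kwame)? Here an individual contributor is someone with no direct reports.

5

The people in Kwame's organization with no one reporting to them are Phineas, Vera, Elif, Liam, Zelda. That is 5.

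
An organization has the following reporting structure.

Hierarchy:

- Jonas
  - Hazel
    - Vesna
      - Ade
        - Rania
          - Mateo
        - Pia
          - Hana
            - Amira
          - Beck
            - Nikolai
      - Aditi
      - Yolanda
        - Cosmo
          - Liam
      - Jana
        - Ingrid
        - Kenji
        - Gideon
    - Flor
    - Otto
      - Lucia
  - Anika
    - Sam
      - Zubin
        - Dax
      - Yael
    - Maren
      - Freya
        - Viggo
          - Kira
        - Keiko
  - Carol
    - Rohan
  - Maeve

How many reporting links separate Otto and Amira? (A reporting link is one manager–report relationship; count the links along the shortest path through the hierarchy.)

6

Otto is 1 level below Hazel, and Amira is 5 levels below Hazel (their lowest common manager). The shortest path runs up from Otto to Hazel and back down to Amira: 1 + 5 = 6 links.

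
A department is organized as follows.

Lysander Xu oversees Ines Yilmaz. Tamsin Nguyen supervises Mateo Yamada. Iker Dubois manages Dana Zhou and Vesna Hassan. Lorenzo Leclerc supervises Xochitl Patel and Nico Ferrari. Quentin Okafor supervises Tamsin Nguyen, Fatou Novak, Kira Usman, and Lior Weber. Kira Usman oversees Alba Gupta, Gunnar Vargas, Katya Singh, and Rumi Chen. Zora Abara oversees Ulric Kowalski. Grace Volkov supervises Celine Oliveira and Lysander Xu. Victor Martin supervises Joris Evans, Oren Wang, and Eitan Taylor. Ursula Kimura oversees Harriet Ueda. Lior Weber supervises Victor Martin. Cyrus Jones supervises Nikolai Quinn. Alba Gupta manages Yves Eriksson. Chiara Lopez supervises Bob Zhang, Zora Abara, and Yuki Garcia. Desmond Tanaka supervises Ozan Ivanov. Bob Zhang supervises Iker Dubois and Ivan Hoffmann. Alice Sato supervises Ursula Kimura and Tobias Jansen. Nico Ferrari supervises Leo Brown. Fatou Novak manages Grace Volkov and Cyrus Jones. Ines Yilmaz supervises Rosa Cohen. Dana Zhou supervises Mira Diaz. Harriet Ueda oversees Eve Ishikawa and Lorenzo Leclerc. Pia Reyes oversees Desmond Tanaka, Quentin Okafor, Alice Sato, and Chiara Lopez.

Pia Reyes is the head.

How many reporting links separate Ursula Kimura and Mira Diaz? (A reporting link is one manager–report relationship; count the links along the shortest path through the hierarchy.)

Ursula Kimura is 2 levels below Pia Reyes, and Mira Diaz is 5 levels below Pia Reyes (their lowest common manager). The shortest path runs up from Ursula Kimura to Pia Reyes and back down to Mira Diaz: 2 + 5 = 7 links.

7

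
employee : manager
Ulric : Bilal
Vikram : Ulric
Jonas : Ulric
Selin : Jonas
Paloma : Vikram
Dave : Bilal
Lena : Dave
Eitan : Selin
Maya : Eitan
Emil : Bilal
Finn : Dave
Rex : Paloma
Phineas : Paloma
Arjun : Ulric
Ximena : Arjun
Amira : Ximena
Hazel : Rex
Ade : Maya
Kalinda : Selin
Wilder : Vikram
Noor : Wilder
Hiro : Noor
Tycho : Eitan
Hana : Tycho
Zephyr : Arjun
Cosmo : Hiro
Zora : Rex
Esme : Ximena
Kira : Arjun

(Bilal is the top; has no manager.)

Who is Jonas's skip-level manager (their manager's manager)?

Bilal

Jonas reports to Ulric, and Ulric reports to Bilal. So Jonas's skip-level manager is Bilal.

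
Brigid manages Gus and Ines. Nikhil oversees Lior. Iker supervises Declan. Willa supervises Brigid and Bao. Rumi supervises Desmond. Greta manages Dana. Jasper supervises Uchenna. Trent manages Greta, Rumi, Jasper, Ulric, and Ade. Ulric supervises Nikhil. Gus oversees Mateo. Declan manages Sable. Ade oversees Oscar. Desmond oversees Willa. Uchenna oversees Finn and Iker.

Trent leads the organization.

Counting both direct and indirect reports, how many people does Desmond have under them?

Desmond directly manages Willa. Under Willa: Bao, Brigid, Ines, Gus, Mateo (5). That's 6 in total.

6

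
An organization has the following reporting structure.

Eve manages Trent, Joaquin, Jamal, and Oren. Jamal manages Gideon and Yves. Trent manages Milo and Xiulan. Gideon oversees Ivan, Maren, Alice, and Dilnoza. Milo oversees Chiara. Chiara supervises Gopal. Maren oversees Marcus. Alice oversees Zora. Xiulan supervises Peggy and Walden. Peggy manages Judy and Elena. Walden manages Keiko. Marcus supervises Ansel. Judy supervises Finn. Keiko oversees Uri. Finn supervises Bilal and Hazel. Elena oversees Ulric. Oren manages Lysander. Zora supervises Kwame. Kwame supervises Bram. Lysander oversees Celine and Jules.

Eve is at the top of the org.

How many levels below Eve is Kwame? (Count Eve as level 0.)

5

Chain from Kwame up to Eve: Kwame → Zora → Alice → Gideon → Jamal → Eve. That is 5 steps up, so Kwame is 5 levels below Eve.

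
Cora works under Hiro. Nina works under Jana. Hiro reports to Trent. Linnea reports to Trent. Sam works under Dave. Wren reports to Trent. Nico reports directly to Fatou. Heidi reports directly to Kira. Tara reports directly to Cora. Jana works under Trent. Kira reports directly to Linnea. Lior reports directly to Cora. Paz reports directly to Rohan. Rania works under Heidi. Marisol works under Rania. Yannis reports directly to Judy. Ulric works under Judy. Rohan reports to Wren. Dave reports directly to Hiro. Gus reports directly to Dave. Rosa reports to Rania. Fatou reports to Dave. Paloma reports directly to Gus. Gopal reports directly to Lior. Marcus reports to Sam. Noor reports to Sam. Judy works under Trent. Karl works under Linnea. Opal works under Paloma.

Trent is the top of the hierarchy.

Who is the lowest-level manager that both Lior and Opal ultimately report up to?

Hiro

Lior's chain of managers is Cora, Hiro, Trent. Opal's chain of managers is Paloma, Gus, Dave, Hiro, Trent. The first manager that appears in both chains is Hiro.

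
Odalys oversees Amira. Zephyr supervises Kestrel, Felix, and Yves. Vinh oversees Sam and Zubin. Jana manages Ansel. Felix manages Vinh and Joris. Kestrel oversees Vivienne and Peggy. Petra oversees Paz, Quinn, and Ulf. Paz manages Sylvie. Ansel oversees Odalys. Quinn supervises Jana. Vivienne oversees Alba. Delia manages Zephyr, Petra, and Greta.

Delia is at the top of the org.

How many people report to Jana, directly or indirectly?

Jana directly manages Ansel. Under Ansel: Odalys, Amira (2). That's 3 in total.

3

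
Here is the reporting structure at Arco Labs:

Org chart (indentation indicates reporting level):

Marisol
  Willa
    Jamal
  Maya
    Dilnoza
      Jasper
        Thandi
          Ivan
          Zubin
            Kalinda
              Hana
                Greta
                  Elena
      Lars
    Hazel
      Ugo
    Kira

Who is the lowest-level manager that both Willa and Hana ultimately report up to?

Willa's chain of managers is Marisol. Hana's chain of managers is Kalinda, Zubin, Thandi, Jasper, Dilnoza, Maya, Marisol. The first manager that appears in both chains is Marisol.

Marisol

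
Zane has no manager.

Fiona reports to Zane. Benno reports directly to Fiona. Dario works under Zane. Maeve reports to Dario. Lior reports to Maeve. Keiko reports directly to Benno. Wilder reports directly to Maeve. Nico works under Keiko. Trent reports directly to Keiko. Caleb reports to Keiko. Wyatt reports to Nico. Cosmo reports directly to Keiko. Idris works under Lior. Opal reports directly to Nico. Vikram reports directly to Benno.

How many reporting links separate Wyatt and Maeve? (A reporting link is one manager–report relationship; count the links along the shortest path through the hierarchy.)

Wyatt is 5 levels below Zane, and Maeve is 2 levels below Zane (their lowest common manager). The shortest path runs up from Wyatt to Zane and back down to Maeve: 5 + 2 = 7 links.

7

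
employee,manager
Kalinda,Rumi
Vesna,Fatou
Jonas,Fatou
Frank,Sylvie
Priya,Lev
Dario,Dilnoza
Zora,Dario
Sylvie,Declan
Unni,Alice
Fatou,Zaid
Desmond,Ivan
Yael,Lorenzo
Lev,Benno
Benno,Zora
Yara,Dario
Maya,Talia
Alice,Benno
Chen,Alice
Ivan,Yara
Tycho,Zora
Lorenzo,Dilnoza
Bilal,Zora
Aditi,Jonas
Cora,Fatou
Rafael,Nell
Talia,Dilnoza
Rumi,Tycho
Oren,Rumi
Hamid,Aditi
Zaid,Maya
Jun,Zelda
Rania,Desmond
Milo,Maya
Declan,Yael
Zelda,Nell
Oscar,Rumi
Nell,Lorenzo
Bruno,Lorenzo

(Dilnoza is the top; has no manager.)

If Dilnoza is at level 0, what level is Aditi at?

Chain from Aditi up to Dilnoza: Aditi → Jonas → Fatou → Zaid → Maya → Talia → Dilnoza. That is 6 steps up, so Aditi is 6 levels below Dilnoza.

6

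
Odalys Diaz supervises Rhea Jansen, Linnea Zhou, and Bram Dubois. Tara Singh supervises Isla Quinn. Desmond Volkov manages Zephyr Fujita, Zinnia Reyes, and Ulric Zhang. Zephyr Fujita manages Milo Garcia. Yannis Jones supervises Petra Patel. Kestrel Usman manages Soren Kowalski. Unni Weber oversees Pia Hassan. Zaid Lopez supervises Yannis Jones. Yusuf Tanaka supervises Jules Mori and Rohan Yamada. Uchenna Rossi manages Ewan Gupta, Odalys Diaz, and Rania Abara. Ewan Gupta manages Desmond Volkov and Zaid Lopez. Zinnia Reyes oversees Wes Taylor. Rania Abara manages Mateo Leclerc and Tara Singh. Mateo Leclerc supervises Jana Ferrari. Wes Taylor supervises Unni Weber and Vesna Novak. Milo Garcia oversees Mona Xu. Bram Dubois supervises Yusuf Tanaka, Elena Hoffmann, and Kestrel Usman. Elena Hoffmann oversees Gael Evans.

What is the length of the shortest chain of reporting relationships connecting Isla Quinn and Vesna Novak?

Isla Quinn is 3 levels below Uchenna Rossi, and Vesna Novak is 5 levels below Uchenna Rossi (their lowest common manager). The shortest path runs up from Isla Quinn to Uchenna Rossi and back down to Vesna Novak: 3 + 5 = 8 links.

8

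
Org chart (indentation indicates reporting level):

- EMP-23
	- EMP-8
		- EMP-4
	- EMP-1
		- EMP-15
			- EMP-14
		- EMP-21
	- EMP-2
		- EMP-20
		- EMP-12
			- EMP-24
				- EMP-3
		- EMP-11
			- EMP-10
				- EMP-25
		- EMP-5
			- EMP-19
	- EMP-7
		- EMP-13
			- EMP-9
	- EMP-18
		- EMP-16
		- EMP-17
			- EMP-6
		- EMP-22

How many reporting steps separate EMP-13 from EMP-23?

2

Chain from EMP-13 up to EMP-23: EMP-13 → EMP-7 → EMP-23. That is 2 steps up, so EMP-13 is 2 levels below EMP-23.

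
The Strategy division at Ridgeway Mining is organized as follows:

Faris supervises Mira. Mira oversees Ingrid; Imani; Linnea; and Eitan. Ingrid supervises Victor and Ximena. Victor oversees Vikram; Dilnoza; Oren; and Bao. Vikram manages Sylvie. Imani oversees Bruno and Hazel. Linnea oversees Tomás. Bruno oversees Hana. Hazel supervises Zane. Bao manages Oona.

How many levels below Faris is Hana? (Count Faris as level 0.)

4

Chain from Hana up to Faris: Hana → Bruno → Imani → Mira → Faris. That is 4 steps up, so Hana is 4 levels below Faris.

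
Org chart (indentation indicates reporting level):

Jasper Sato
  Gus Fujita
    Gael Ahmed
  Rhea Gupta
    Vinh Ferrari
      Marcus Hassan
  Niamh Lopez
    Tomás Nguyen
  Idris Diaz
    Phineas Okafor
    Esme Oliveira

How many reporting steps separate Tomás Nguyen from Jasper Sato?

2

Chain from Tomás Nguyen up to Jasper Sato: Tomás Nguyen → Niamh Lopez → Jasper Sato. That is 2 steps up, so Tomás Nguyen is 2 levels below Jasper Sato.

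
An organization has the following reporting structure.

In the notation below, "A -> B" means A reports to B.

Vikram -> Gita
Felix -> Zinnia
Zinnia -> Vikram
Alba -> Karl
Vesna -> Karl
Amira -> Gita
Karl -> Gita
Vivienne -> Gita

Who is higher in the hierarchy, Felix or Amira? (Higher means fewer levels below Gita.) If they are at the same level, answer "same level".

Amira

Felix is 3 levels below Gita; Amira is 1. Amira is higher.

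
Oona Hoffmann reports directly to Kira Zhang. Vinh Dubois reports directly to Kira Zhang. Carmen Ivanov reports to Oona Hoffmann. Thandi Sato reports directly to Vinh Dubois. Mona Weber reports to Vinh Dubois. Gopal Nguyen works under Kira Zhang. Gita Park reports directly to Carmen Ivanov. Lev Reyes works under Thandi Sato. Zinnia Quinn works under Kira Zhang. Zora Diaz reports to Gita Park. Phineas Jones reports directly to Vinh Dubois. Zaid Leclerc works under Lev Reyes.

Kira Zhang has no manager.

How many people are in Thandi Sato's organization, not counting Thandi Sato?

Thandi Sato directly manages Lev Reyes. Under Lev Reyes: Zaid Leclerc (1). That's 2 in total.

2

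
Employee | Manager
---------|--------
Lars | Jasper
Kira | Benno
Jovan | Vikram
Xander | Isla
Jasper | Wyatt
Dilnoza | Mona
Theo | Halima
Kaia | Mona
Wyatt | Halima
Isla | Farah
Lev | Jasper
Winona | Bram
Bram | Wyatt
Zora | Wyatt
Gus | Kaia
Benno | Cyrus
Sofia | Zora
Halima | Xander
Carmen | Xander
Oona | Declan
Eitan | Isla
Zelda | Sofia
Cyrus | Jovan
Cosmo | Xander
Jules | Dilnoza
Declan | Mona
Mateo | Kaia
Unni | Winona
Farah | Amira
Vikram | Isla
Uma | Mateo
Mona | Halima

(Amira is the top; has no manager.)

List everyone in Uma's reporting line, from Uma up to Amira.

Uma reports to Mateo. Mateo reports to Kaia. Kaia reports to Mona. Mona reports to Halima. Halima reports to Xander. Xander reports to Isla. Isla reports to Farah. Farah reports to Amira. Amira is at the top.

Uma -> Mateo -> Kaia -> Mona -> Halima -> Xander -> Isla -> Farah -> Amira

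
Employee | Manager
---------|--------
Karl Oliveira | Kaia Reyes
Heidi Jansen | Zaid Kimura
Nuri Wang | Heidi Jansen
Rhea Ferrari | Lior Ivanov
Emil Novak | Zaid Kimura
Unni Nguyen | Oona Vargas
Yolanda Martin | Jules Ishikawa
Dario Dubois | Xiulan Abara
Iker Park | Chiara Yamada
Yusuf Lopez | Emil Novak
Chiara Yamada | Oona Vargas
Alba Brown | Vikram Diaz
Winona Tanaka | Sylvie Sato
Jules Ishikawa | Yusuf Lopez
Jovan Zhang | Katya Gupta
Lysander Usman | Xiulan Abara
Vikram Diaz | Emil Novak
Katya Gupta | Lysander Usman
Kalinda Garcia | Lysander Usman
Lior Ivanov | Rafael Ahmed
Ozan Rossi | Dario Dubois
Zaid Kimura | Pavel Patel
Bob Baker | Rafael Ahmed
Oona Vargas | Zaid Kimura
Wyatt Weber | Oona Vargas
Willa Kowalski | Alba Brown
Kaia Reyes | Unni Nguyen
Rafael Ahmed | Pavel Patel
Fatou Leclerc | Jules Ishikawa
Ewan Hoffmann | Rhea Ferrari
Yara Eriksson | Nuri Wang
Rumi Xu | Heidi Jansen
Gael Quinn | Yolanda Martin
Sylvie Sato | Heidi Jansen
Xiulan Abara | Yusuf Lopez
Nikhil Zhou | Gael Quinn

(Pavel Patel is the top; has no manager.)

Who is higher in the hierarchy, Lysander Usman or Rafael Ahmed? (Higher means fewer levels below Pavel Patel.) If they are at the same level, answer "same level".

Rafael Ahmed

Lysander Usman is 5 levels below Pavel Patel; Rafael Ahmed is 1. Rafael Ahmed is higher.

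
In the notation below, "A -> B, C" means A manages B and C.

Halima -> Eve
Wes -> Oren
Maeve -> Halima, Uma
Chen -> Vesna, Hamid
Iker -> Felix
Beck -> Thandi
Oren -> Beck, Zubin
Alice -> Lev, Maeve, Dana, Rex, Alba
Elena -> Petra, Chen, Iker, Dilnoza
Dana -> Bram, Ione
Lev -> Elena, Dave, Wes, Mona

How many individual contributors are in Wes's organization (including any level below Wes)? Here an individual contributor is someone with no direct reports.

2

The people in Wes's organization with no one reporting to them are Zubin, Thandi. That is 2.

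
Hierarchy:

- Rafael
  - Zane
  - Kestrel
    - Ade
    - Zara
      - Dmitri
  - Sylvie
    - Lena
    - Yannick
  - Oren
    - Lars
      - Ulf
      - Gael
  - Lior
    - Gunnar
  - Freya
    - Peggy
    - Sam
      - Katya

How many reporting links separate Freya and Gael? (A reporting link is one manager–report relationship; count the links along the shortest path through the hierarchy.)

4

Freya is 1 level below Rafael, and Gael is 3 levels below Rafael (their lowest common manager). The shortest path runs up from Freya to Rafael and back down to Gael: 1 + 3 = 4 links.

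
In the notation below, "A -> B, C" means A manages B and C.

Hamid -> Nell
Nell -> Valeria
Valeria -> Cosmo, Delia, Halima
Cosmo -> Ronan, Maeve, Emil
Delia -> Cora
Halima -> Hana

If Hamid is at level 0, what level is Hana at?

Chain from Hana up to Hamid: Hana → Halima → Valeria → Nell → Hamid. That is 4 steps up, so Hana is 4 levels below Hamid.

4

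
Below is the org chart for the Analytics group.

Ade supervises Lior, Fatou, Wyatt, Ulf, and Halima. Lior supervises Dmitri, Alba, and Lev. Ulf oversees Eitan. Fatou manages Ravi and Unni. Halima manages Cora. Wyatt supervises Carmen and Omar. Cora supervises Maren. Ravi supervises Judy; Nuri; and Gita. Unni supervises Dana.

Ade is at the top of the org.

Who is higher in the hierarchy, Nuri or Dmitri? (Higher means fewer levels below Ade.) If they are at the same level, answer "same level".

Dmitri

Nuri is 3 levels below Ade; Dmitri is 2. Dmitri is higher.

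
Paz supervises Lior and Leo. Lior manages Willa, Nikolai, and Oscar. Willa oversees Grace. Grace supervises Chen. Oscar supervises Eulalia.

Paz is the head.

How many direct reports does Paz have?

Paz directly manages Lior, Leo. That is 2 direct reports.

2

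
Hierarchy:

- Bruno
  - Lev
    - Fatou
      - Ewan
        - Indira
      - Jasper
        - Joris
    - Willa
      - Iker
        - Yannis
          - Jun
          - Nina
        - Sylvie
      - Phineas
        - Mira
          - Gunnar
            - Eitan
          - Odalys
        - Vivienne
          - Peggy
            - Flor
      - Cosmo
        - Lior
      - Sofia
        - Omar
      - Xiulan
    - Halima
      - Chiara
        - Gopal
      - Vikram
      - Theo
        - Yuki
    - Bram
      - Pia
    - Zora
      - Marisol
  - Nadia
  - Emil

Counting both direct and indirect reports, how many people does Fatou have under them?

4

Fatou directly manages Ewan, Jasper. Under Ewan: Indira (1). Under Jasper: Joris (1). So Fatou's organization is 2 direct reports plus everyone under them: 2 + 2 = 4.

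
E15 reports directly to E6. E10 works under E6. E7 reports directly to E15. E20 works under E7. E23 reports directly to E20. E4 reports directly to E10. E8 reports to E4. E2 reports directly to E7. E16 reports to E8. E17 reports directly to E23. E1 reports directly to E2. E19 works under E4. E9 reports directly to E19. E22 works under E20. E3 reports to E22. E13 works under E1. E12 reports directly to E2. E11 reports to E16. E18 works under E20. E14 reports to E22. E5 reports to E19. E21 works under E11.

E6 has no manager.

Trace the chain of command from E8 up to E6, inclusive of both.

E8 -> E4 -> E10 -> E6

E8 reports to E4. E4 reports to E10. E10 reports to E6. E6 is at the top.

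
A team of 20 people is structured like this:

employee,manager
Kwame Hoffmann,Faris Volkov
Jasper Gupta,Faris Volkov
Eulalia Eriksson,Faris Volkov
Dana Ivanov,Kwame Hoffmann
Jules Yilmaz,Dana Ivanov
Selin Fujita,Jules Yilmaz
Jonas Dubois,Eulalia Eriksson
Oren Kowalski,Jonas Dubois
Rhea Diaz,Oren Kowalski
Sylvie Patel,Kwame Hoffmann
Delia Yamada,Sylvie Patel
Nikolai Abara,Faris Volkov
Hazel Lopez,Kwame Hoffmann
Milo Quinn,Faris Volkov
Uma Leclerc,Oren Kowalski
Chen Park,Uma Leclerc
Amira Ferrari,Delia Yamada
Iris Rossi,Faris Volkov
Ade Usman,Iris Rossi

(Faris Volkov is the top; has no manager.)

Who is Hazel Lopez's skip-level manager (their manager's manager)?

Faris Volkov

Hazel Lopez reports to Kwame Hoffmann, and Kwame Hoffmann reports to Faris Volkov. So Hazel Lopez's skip-level manager is Faris Volkov.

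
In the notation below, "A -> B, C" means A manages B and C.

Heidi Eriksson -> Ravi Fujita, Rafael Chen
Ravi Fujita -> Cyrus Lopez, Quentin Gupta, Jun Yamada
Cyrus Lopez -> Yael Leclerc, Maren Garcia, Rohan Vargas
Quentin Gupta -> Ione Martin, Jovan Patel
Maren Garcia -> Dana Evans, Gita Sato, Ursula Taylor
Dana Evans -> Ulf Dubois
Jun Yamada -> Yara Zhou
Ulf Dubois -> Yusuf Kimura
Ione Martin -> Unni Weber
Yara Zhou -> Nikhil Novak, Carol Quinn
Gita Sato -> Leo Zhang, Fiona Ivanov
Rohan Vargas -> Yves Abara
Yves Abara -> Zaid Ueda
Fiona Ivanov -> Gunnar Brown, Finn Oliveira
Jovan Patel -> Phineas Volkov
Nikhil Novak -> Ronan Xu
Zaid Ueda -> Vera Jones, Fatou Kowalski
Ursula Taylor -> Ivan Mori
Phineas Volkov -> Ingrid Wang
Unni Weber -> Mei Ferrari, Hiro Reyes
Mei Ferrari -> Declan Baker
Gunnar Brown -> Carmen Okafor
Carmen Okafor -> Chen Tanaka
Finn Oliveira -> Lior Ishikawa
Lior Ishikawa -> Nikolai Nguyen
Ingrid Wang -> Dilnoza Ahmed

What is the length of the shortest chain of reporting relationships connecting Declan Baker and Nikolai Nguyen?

12

Declan Baker is 5 levels below Ravi Fujita, and Nikolai Nguyen is 7 levels below Ravi Fujita (their lowest common manager). The shortest path runs up from Declan Baker to Ravi Fujita and back down to Nikolai Nguyen: 5 + 7 = 12 links.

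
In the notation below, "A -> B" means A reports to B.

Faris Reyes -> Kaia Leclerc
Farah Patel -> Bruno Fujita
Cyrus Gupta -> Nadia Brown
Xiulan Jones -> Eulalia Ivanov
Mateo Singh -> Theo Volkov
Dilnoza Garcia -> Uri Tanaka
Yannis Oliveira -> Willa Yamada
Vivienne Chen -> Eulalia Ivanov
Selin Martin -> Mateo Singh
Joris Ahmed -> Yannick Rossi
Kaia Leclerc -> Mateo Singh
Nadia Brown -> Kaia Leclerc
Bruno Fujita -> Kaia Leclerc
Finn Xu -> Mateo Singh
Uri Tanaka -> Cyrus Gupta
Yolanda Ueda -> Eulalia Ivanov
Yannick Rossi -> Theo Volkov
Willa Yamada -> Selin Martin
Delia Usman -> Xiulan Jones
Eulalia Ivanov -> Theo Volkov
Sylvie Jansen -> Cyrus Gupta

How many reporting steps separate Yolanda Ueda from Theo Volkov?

2

Chain from Yolanda Ueda up to Theo Volkov: Yolanda Ueda → Eulalia Ivanov → Theo Volkov. That is 2 steps up, so Yolanda Ueda is 2 levels below Theo Volkov.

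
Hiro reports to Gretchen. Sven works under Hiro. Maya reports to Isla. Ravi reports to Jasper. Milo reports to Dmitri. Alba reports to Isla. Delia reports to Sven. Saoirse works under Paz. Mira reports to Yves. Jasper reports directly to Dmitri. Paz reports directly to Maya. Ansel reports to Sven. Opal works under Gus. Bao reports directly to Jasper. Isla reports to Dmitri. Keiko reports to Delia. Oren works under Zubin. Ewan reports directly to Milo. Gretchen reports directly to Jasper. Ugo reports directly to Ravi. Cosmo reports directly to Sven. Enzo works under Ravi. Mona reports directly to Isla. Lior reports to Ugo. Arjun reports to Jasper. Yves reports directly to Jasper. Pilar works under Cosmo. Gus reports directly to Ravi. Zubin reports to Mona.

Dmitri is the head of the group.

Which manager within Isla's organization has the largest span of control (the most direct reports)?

Isla

Direct-report counts within Isla's organization: Isla has 3; Mona has 1; Zubin has 1; Maya has 1; Paz has 1. The largest is 3, held by Isla.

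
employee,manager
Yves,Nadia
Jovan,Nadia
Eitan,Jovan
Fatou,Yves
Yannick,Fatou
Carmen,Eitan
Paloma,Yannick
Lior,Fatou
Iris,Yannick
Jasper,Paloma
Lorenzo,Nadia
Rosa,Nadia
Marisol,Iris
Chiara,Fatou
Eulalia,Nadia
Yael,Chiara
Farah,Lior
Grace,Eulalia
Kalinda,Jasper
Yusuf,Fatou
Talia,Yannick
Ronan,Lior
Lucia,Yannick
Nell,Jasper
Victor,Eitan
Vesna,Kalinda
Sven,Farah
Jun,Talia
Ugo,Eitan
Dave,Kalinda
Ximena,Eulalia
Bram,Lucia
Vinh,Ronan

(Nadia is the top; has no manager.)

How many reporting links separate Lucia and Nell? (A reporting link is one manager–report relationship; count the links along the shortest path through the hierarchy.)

Lucia is 1 level below Yannick, and Nell is 3 levels below Yannick (their lowest common manager). The shortest path runs up from Lucia to Yannick and back down to Nell: 1 + 3 = 4 links.

4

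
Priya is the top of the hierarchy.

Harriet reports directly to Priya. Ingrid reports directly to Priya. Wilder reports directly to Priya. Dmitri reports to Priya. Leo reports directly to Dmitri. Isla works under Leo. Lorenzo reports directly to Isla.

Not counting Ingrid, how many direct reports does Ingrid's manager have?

Ingrid reports to Priya. Priya's other direct reports are Harriet, Wilder, Dmitri — 3 peers.

3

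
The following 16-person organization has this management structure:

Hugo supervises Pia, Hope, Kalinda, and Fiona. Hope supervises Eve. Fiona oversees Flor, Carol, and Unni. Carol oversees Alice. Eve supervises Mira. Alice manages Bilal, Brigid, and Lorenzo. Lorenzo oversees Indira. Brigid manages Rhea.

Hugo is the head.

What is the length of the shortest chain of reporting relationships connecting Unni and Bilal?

4

Unni is 1 level below Fiona, and Bilal is 3 levels below Fiona (their lowest common manager). The shortest path runs up from Unni to Fiona and back down to Bilal: 1 + 3 = 4 links.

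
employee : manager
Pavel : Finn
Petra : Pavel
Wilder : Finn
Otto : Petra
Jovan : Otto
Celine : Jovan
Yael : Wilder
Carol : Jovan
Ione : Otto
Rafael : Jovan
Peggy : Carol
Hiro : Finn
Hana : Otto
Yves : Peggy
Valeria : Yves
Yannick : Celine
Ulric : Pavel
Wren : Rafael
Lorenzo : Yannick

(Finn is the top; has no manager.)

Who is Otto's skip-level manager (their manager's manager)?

Pavel

Otto reports to Petra, and Petra reports to Pavel. So Otto's skip-level manager is Pavel.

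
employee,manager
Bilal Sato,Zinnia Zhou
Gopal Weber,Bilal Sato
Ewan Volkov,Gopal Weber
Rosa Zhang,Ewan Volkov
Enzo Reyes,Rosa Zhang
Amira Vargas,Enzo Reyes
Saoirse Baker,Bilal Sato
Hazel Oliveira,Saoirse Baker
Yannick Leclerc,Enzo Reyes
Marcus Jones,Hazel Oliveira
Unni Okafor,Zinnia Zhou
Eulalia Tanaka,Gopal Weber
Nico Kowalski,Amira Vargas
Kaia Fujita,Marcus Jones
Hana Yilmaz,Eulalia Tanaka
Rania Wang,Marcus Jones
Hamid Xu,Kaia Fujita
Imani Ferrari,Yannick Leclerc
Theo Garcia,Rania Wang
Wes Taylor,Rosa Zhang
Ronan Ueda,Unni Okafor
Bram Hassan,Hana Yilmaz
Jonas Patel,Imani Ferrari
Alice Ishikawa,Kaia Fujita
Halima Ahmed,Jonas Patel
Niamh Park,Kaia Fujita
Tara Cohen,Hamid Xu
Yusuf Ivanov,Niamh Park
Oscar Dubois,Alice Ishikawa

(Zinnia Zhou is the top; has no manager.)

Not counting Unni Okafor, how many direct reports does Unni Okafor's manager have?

Unni Okafor reports to Zinnia Zhou. Zinnia Zhou's other direct reports are Bilal Sato — 1 peer.

1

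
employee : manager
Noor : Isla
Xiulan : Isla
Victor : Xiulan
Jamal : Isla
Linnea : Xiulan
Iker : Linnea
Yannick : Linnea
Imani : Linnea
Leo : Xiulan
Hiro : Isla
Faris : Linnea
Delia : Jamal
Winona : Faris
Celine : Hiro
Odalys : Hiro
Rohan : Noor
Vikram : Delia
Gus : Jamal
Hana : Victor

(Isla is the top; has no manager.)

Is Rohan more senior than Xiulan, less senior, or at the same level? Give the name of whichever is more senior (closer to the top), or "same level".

Rohan is 2 levels below Isla; Xiulan is 1. Xiulan is higher.

Xiulan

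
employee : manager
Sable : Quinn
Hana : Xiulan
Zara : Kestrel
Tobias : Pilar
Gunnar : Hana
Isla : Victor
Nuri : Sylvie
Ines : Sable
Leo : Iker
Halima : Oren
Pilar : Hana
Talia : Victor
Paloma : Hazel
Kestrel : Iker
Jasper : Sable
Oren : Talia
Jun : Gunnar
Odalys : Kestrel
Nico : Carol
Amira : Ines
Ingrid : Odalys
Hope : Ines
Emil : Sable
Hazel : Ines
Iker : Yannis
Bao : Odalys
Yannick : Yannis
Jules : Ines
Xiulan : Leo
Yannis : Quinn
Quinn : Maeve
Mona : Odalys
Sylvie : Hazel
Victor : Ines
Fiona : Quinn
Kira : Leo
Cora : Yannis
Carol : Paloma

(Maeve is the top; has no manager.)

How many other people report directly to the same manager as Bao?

Bao reports to Odalys. Odalys's other direct reports are Ingrid, Mona — 2 peers.

2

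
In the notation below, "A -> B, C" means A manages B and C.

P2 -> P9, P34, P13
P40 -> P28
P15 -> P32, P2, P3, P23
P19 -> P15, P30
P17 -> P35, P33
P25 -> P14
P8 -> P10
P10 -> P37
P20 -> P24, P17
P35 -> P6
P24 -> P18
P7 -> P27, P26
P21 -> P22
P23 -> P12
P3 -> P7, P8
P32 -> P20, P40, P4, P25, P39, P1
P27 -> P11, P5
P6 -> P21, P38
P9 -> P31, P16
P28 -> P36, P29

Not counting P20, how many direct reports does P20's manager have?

P20 reports to P32. P32's other direct reports are P40, P4, P25, P39, P1 — 5 peers.

5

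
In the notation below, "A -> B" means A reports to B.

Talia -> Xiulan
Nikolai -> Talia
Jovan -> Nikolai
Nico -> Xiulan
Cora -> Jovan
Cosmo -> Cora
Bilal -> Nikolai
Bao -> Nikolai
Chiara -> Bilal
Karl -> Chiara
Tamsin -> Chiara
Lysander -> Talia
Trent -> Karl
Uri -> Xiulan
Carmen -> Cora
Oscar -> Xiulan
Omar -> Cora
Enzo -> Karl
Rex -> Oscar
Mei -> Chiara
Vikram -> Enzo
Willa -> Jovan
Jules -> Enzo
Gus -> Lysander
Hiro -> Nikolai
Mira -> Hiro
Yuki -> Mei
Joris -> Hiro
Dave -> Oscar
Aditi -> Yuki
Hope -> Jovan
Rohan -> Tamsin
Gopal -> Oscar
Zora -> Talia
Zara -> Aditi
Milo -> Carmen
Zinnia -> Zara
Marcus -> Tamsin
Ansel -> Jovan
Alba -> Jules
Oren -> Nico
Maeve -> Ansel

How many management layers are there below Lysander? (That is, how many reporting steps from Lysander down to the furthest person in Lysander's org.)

1

The longest chain under Lysander runs Lysander → Gus, which is 1 level below Lysander.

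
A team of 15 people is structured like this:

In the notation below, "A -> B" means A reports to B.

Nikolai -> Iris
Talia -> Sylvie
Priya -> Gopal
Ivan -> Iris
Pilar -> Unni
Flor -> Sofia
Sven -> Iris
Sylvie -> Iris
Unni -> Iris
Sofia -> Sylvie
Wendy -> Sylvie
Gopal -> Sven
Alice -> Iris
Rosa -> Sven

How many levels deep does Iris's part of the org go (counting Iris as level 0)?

3

The longest chain under Iris runs Iris → Sven → Gopal → Priya, which is 3 levels below Iris.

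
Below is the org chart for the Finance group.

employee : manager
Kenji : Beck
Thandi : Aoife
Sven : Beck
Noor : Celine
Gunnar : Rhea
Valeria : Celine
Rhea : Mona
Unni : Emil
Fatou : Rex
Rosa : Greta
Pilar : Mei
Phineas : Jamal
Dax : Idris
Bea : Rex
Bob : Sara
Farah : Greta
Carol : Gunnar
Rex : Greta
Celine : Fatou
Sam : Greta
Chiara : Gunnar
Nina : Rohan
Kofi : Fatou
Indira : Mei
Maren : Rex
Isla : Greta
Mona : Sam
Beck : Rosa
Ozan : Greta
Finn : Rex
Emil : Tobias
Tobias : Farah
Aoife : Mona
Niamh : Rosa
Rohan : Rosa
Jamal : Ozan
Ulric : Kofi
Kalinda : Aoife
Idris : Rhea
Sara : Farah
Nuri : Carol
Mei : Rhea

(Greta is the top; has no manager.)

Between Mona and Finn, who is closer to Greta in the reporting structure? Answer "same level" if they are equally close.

Both Mona and Finn are 2 levels below Greta.

same level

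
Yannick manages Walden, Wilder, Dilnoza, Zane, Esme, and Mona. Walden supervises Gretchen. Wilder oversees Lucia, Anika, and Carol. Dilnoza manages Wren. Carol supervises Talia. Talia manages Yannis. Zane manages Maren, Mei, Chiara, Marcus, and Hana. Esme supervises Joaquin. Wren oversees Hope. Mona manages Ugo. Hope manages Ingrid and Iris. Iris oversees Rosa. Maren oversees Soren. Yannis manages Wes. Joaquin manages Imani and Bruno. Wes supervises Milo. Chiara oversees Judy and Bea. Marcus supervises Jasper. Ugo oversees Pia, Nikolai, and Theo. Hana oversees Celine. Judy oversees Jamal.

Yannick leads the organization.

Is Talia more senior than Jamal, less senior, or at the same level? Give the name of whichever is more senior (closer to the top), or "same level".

Talia is 3 levels below Yannick; Jamal is 4. Talia is higher.

Talia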